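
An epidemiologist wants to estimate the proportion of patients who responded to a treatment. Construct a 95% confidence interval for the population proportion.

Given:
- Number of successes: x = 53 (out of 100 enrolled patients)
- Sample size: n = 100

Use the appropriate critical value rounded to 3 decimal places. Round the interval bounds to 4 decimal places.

Sample proportion: p̂ = 53/100 = 0.530000

Check conditions for normal approximation:
  np̂ = 53 ≥ 10 ✓
  n(1-p̂) = 47 ≥ 10 ✓

The sample is large enough, so use a z-interval (normal approximation) for the proportion.

For 95% confidence, z* = 1.96 (from standard normal table)

Standard error: SE = √(p̂(1-p̂)/n) = √(0.530000×0.470000/100) = 0.04990992

Margin of error: E = z* × SE = 1.96 × 0.04990992 = 0.097823

Z-interval: p̂ ± E = 0.530000 ± 0.097823 = (0.432177, 0.627823)

Rounded to 4 decimal places:

(0.4322, 0.6278)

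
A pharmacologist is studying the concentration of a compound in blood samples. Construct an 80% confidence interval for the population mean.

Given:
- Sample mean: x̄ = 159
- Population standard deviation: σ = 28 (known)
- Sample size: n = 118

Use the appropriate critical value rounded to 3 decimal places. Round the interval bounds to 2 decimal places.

The population standard deviation σ is known, so use a z-interval (standard normal critical value).

For 80% confidence, z* = 1.282 (from standard normal table)

Standard error: SE = σ/√n = 28/√118 = 2.577609

Margin of error: E = z* × SE = 1.282 × 2.577609 = 3.3045

Z-interval: x̄ ± E = 159 ± 3.3045 = (155.6955, 162.3045)

Rounded to 2 decimal places:

(155.70, 162.30)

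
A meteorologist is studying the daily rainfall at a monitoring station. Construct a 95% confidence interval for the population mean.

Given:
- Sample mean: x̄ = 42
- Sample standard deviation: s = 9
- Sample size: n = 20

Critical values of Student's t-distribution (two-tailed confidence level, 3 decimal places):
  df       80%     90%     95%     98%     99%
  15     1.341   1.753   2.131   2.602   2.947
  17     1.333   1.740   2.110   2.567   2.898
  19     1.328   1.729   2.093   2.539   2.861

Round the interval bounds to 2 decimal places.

The population standard deviation σ is unknown (only the sample standard deviation s is given), so use a t-interval with df = n - 1 = 20 - 1 = 19.

For 95% confidence with df = 19, t* = 2.093 (from t-table)

Standard error: SE = s/√n = 9/√20 = 2.012461

Margin of error: E = t* × SE = 2.093 × 2.012461 = 4.2121

T-interval: x̄ ± E = 42 ± 4.2121 = (37.7879, 46.2121)

Rounded to 2 decimal places:

(37.79, 46.21)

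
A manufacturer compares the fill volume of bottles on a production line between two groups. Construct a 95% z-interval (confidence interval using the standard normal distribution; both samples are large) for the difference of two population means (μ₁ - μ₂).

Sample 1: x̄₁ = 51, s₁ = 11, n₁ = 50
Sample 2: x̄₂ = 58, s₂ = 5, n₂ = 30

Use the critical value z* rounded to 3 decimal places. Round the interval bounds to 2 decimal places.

Both samples are large (n₁ = 50 ≥ 30, n₂ = 30 ≥ 30), so a z-interval for the difference of means applies.

Point estimate: x̄₁ - x̄₂ = 51 - 58 = -7

Standard error: SE = √(s₁²/n₁ + s₂²/n₂)
= √(11²/50 + 5²/30)
= √(2.420000 + 0.833333)
= 1.803700

For 95% confidence, z* = 1.96 (from standard normal table)
Margin of error: E = z* × SE = 1.96 × 1.803700 = 3.5353

Z-interval: (x̄₁ - x̄₂) ± E = -7 ± 3.5353 = (-10.5353, -3.4647)

Rounded to 2 decimal places:

(-10.54, -3.46)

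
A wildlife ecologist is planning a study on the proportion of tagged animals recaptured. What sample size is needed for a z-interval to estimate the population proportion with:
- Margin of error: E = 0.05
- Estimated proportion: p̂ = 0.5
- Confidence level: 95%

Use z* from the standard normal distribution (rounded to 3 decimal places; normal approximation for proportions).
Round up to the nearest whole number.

Using z* for proportion z-interval (normal approximation).

For 95% confidence, z* = 1.96 (from standard normal table)

Sample size formula for proportion z-interval: n = z*²p̂(1-p̂)/E²

n = 1.96² × 0.5 × 0.5 / 0.05²
  = 3.8416 × 0.25 / 0.0025
  = 384.1600

Round up to the nearest whole number: n = 385

385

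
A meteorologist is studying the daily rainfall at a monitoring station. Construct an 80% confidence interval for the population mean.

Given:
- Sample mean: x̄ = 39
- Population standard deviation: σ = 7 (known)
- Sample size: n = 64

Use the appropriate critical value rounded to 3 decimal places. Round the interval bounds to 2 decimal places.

The population standard deviation σ is known, so use a z-interval (standard normal critical value).

For 80% confidence, z* = 1.282 (from standard normal table)

Standard error: SE = σ/√n = 7/√64 = 0.875000

Margin of error: E = z* × SE = 1.282 × 0.875000 = 1.1218

Z-interval: x̄ ± E = 39 ± 1.1218 = (37.8783, 40.1217)

Rounded to 2 decimal places:

(37.88, 40.12)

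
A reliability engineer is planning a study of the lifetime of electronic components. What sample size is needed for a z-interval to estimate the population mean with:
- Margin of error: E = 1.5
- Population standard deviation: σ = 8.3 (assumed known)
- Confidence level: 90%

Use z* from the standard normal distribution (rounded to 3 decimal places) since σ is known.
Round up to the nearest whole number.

Using z* since population σ is known (z-interval formula).

For 90% confidence, z* = 1.645 (from standard normal table)

Sample size formula for z-interval: n = (z*σ/E)²

n = (1.645 × 8.3 / 1.5)²
  = (9.102333)²
  = 82.8525

Round up to the nearest whole number: n = 83

83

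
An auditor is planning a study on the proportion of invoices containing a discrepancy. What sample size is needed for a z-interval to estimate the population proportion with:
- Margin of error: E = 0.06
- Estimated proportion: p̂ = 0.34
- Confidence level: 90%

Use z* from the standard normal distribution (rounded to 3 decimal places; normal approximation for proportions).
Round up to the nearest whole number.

Using z* for proportion z-interval (normal approximation).

For 90% confidence, z* = 1.645 (from standard normal table)

Sample size formula for proportion z-interval: n = z*²p̂(1-p̂)/E²

n = 1.645² × 0.34 × 0.66 / 0.06²
  = 2.706025 × 0.2244 / 0.0036
  = 168.6756

Round up to the nearest whole number: n = 169

169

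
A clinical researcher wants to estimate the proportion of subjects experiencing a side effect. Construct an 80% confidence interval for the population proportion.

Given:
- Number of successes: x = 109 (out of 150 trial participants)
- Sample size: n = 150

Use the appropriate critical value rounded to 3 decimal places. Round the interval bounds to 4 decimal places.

Sample proportion: p̂ = 109/150 = 0.726667

Check conditions for normal approximation:
  np̂ = 109 ≥ 10 ✓
  n(1-p̂) = 41 ≥ 10 ✓

The sample is large enough, so use a z-interval (normal approximation) for the proportion.

For 80% confidence, z* = 1.282 (from standard normal table)

Standard error: SE = √(p̂(1-p̂)/n) = √(0.726667×0.273333/150) = 0.03638885

Margin of error: E = z* × SE = 1.282 × 0.03638885 = 0.046651

Z-interval: p̂ ± E = 0.726667 ± 0.046651 = (0.680016, 0.773317)

Rounded to 4 decimal places:

(0.6800, 0.7733)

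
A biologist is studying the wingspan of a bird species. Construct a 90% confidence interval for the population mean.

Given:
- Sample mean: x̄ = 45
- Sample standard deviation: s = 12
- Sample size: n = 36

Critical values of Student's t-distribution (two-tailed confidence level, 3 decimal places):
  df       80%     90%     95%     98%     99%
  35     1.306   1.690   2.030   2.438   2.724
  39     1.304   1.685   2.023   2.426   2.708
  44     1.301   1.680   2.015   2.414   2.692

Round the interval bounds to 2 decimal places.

The population standard deviation σ is unknown (only the sample standard deviation s is given), so use a t-interval with df = n - 1 = 36 - 1 = 35.

For 90% confidence with df = 35, t* = 1.690 (from t-table)

Standard error: SE = s/√n = 12/√36 = 2.000000

Margin of error: E = t* × SE = 1.690 × 2.000000 = 3.3800

T-interval: x̄ ± E = 45 ± 3.3800 = (41.6200, 48.3800)

Rounded to 2 decimal places:

(41.62, 48.38)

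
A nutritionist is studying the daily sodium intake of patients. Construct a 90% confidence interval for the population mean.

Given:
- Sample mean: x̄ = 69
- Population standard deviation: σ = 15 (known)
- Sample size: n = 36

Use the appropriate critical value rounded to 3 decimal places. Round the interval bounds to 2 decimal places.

The population standard deviation σ is known, so use a z-interval (standard normal critical value).

For 90% confidence, z* = 1.645 (from standard normal table)

Standard error: SE = σ/√n = 15/√36 = 2.500000

Margin of error: E = z* × SE = 1.645 × 2.500000 = 4.1125

Z-interval: x̄ ± E = 69 ± 4.1125 = (64.8875, 73.1125)

Rounded to 2 decimal places:

(64.89, 73.11)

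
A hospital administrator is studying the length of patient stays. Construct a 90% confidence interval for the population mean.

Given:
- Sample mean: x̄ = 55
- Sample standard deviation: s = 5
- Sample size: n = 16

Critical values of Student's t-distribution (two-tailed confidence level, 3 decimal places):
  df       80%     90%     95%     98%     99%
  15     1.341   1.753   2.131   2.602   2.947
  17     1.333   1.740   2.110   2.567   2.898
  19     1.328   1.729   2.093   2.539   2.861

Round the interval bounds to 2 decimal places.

The population standard deviation σ is unknown (only the sample standard deviation s is given), so use a t-interval with df = n - 1 = 16 - 1 = 15.

For 90% confidence with df = 15, t* = 1.753 (from t-table)

Standard error: SE = s/√n = 5/√16 = 1.250000

Margin of error: E = t* × SE = 1.753 × 1.250000 = 2.1912

T-interval: x̄ ± E = 55 ± 2.1912 = (52.8088, 57.1912)

Rounded to 2 decimal places:

(52.81, 57.19)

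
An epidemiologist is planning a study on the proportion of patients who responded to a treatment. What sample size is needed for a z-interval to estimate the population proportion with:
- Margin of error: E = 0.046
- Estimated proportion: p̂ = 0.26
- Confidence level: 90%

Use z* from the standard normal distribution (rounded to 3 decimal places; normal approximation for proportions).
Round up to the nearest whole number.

Using z* for proportion z-interval (normal approximation).

For 90% confidence, z* = 1.645 (from standard normal table)

Sample size formula for proportion z-interval: n = z*²p̂(1-p̂)/E²

n = 1.645² × 0.26 × 0.74 / 0.046²
  = 2.706025 × 0.1924 / 0.002116
  = 246.0488

Round up to the nearest whole number: n = 247

247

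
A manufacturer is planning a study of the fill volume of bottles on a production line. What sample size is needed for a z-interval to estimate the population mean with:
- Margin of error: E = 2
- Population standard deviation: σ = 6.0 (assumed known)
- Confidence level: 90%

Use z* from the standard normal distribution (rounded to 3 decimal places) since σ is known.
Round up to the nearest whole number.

Using z* since population σ is known (z-interval formula).

For 90% confidence, z* = 1.645 (from standard normal table)

Sample size formula for z-interval: n = (z*σ/E)²

n = (1.645 × 6.0 / 2)²
  = (4.935000)²
  = 24.3542

Round up to the nearest whole number: n = 25

25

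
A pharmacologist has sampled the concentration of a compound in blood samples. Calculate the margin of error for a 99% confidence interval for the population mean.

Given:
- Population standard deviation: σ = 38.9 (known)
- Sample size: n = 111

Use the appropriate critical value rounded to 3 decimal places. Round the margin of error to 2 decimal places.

The population standard deviation σ is known, so use the z-interval margin of error formula.

For 99% confidence, z* = 2.576 (from standard normal table)

Margin of error formula for z-interval: E = z* × σ/√n

E = 2.576 × 38.9/√111
  = 2.576 × 3.692225
  = 9.5112

Rounded to 2 decimal places:

9.51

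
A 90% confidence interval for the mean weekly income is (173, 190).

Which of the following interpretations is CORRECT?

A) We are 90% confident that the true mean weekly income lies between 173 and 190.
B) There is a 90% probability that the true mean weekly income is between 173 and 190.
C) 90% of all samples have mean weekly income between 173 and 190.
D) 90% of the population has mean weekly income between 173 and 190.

A confidence interval represents our confidence in the procedure, not a probability statement about the parameter.

Key concept: If we repeated this sampling process many times and computed a 90% CI each time, about 90% of those intervals would contain the true population parameter.

For this specific interval (173, 190):
- Midpoint (point estimate): 181.5
- Margin of error: 8.5

The correct interpretation is the one stating confidence that the true parameter lies in the interval — option A.

A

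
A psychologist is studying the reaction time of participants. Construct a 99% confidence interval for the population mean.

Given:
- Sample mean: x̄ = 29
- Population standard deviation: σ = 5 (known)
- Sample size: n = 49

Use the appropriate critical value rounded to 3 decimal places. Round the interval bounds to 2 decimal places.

The population standard deviation σ is known, so use a z-interval (standard normal critical value).

For 99% confidence, z* = 2.576 (from standard normal table)

Standard error: SE = σ/√n = 5/√49 = 0.714286

Margin of error: E = z* × SE = 2.576 × 0.714286 = 1.8400

Z-interval: x̄ ± E = 29 ± 1.8400 = (27.1600, 30.8400)

Rounded to 2 decimal places:

(27.16, 30.84)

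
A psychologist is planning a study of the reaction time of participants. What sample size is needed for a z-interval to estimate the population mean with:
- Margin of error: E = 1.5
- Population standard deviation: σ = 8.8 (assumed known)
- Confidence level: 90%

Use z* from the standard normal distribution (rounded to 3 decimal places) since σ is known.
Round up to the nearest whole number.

Using z* since population σ is known (z-interval formula).

For 90% confidence, z* = 1.645 (from standard normal table)

Sample size formula for z-interval: n = (z*σ/E)²

n = (1.645 × 8.8 / 1.5)²
  = (9.650667)²
  = 93.1354

Round up to the nearest whole number: n = 94

94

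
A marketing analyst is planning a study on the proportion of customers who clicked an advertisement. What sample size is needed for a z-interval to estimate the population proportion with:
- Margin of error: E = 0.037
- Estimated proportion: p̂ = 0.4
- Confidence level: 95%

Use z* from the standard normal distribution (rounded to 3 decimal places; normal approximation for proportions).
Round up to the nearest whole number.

Using z* for proportion z-interval (normal approximation).

For 95% confidence, z* = 1.96 (from standard normal table)

Sample size formula for proportion z-interval: n = z*²p̂(1-p̂)/E²

n = 1.96² × 0.4 × 0.6 / 0.037²
  = 3.8416 × 0.24 / 0.001369
  = 673.4726

Round up to the nearest whole number: n = 674

674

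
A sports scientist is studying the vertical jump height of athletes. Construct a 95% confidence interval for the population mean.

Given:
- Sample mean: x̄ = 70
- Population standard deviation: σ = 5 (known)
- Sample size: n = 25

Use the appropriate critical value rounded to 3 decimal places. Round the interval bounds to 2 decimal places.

The population standard deviation σ is known, so use a z-interval (standard normal critical value).

For 95% confidence, z* = 1.96 (from standard normal table)

Standard error: SE = σ/√n = 5/√25 = 1.000000

Margin of error: E = z* × SE = 1.96 × 1.000000 = 1.9600

Z-interval: x̄ ± E = 70 ± 1.9600 = (68.0400, 71.9600)

Rounded to 2 decimal places:

(68.04, 71.96)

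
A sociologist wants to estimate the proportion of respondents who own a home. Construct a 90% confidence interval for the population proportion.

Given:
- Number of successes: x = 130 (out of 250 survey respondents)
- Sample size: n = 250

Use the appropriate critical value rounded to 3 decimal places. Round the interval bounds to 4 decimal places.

Sample proportion: p̂ = 130/250 = 0.520000

Check conditions for normal approximation:
  np̂ = 130 ≥ 10 ✓
  n(1-p̂) = 120 ≥ 10 ✓

The sample is large enough, so use a z-interval (normal approximation) for the proportion.

For 90% confidence, z* = 1.645 (from standard normal table)

Standard error: SE = √(p̂(1-p̂)/n) = √(0.520000×0.480000/250) = 0.03159747

Margin of error: E = z* × SE = 1.645 × 0.03159747 = 0.051978

Z-interval: p̂ ± E = 0.520000 ± 0.051978 = (0.468022, 0.571978)

Rounded to 4 decimal places:

(0.4680, 0.5720)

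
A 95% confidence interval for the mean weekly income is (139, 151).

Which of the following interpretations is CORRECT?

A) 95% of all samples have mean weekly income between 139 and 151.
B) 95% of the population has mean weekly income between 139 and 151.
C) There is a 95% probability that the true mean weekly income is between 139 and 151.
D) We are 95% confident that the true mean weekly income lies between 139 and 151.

A confidence interval represents our confidence in the procedure, not a probability statement about the parameter.

Key concept: If we repeated this sampling process many times and computed a 95% CI each time, about 95% of those intervals would contain the true population parameter.

For this specific interval (139, 151):
- Midpoint (point estimate): 145
- Margin of error: 6

The correct interpretation is the one stating confidence that the true parameter lies in the interval — option D.

D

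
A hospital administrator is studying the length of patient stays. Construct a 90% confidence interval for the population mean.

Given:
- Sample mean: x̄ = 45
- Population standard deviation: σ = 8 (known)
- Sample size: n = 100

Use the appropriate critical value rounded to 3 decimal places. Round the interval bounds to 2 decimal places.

The population standard deviation σ is known, so use a z-interval (standard normal critical value).

For 90% confidence, z* = 1.645 (from standard normal table)

Standard error: SE = σ/√n = 8/√100 = 0.800000

Margin of error: E = z* × SE = 1.645 × 0.800000 = 1.3160

Z-interval: x̄ ± E = 45 ± 1.3160 = (43.6840, 46.3160)

Rounded to 2 decimal places:

(43.68, 46.32)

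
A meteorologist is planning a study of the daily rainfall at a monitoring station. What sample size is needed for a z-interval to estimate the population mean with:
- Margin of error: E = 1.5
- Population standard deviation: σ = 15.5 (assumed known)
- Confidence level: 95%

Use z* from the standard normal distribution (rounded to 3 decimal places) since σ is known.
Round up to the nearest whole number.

Using z* since population σ is known (z-interval formula).

For 95% confidence, z* = 1.96 (from standard normal table)

Sample size formula for z-interval: n = (z*σ/E)²

n = (1.96 × 15.5 / 1.5)²
  = (20.253333)²
  = 410.1975

Round up to the nearest whole number: n = 411

411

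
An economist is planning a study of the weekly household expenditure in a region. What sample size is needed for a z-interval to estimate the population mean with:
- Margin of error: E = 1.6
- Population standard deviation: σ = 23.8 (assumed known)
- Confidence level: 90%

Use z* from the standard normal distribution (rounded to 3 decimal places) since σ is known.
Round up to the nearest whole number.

Using z* since population σ is known (z-interval formula).

For 90% confidence, z* = 1.645 (from standard normal table)

Sample size formula for z-interval: n = (z*σ/E)²

n = (1.645 × 23.8 / 1.6)²
  = (24.469375)²
  = 598.7503

Round up to the nearest whole number: n = 599

599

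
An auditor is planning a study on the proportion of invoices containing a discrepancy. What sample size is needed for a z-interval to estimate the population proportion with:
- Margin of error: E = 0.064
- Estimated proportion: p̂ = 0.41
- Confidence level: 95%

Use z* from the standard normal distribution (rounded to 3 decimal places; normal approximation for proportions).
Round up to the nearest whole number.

Using z* for proportion z-interval (normal approximation).

For 95% confidence, z* = 1.96 (from standard normal table)

Sample size formula for proportion z-interval: n = z*²p̂(1-p̂)/E²

n = 1.96² × 0.41 × 0.59 / 0.064²
  = 3.8416 × 0.2419 / 0.004096
  = 226.8757

Round up to the nearest whole number: n = 227

227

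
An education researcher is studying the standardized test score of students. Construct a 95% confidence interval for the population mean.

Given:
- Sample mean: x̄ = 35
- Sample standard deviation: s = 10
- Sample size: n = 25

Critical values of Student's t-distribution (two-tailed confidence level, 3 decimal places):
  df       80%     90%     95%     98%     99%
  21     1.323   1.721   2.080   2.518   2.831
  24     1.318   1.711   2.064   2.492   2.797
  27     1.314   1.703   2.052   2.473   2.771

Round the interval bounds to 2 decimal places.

The population standard deviation σ is unknown (only the sample standard deviation s is given), so use a t-interval with df = n - 1 = 25 - 1 = 24.

For 95% confidence with df = 24, t* = 2.064 (from t-table)

Standard error: SE = s/√n = 10/√25 = 2.000000

Margin of error: E = t* × SE = 2.064 × 2.000000 = 4.1280

T-interval: x̄ ± E = 35 ± 4.1280 = (30.8720, 39.1280)

Rounded to 2 decimal places:

(30.87, 39.13)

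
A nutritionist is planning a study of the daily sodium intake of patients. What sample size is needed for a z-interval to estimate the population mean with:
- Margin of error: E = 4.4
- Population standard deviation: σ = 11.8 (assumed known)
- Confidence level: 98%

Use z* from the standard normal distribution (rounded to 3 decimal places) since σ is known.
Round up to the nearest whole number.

Using z* since population σ is known (z-interval formula).

For 98% confidence, z* = 2.326 (from standard normal table)

Sample size formula for z-interval: n = (z*σ/E)²

n = (2.326 × 11.8 / 4.4)²
  = (6.237909)²
  = 38.9115

Round up to the nearest whole number: n = 39

39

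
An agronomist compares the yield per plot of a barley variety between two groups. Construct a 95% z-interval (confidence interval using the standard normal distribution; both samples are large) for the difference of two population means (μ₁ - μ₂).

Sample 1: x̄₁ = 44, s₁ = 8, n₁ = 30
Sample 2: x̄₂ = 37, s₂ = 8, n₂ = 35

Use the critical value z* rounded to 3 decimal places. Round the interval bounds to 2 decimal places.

Both samples are large (n₁ = 30 ≥ 30, n₂ = 35 ≥ 30), so a z-interval for the difference of means applies.

Point estimate: x̄₁ - x̄₂ = 44 - 37 = 7

Standard error: SE = √(s₁²/n₁ + s₂²/n₂)
= √(8²/30 + 8²/35)
= √(2.133333 + 1.828571)
= 1.990453

For 95% confidence, z* = 1.96 (from standard normal table)
Margin of error: E = z* × SE = 1.96 × 1.990453 = 3.9013

Z-interval: (x̄₁ - x̄₂) ± E = 7 ± 3.9013 = (3.0987, 10.9013)

Rounded to 2 decimal places:

(3.10, 10.90)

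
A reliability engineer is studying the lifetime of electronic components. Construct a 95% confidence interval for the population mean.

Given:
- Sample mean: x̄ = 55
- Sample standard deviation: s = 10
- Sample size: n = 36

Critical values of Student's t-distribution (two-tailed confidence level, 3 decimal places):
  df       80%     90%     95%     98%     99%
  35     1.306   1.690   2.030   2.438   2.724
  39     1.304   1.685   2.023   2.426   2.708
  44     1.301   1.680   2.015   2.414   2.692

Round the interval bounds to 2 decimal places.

The population standard deviation σ is unknown (only the sample standard deviation s is given), so use a t-interval with df = n - 1 = 36 - 1 = 35.

For 95% confidence with df = 35, t* = 2.030 (from t-table)

Standard error: SE = s/√n = 10/√36 = 1.666667

Margin of error: E = t* × SE = 2.030 × 1.666667 = 3.3833

T-interval: x̄ ± E = 55 ± 3.3833 = (51.6167, 58.3833)

Rounded to 2 decimal places:

(51.62, 58.38)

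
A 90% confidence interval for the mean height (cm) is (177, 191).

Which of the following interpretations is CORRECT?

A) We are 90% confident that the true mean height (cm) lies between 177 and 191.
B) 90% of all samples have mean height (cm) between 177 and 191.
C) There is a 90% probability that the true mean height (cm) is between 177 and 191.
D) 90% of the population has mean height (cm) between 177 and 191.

A confidence interval represents our confidence in the procedure, not a probability statement about the parameter.

Key concept: If we repeated this sampling process many times and computed a 90% CI each time, about 90% of those intervals would contain the true population parameter.

For this specific interval (177, 191):
- Midpoint (point estimate): 184
- Margin of error: 7

The correct interpretation is the one stating confidence that the true parameter lies in the interval — option A.

A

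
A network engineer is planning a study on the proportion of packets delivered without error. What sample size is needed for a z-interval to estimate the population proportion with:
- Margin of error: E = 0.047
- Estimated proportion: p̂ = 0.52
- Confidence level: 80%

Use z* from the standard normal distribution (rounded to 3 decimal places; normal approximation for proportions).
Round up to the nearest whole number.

Using z* for proportion z-interval (normal approximation).

For 80% confidence, z* = 1.282 (from standard normal table)

Sample size formula for proportion z-interval: n = z*²p̂(1-p̂)/E²

n = 1.282² × 0.52 × 0.48 / 0.047²
  = 1.643524 × 0.2496 / 0.002209
  = 185.7056

Round up to the nearest whole number: n = 186

186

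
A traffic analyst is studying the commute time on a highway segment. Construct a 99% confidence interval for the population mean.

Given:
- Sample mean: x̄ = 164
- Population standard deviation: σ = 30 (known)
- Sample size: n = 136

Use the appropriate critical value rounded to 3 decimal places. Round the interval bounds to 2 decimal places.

The population standard deviation σ is known, so use a z-interval (standard normal critical value).

For 99% confidence, z* = 2.576 (from standard normal table)

Standard error: SE = σ/√n = 30/√136 = 2.572479

Margin of error: E = z* × SE = 2.576 × 2.572479 = 6.6267

Z-interval: x̄ ± E = 164 ± 6.6267 = (157.3733, 170.6267)

Rounded to 2 decimal places:

(157.37, 170.63)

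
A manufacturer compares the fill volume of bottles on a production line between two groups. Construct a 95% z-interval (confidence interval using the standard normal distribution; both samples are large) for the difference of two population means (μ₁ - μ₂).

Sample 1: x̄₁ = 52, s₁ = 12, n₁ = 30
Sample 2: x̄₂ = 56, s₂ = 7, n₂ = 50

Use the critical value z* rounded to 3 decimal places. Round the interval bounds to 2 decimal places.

Both samples are large (n₁ = 30 ≥ 30, n₂ = 50 ≥ 30), so a z-interval for the difference of means applies.

Point estimate: x̄₁ - x̄₂ = 52 - 56 = -4

Standard error: SE = √(s₁²/n₁ + s₂²/n₂)
= √(12²/30 + 7²/50)
= √(4.800000 + 0.980000)
= 2.404163

For 95% confidence, z* = 1.96 (from standard normal table)
Margin of error: E = z* × SE = 1.96 × 2.404163 = 4.7122

Z-interval: (x̄₁ - x̄₂) ± E = -4 ± 4.7122 = (-8.7122, 0.7122)

Rounded to 2 decimal places:

(-8.71, 0.71)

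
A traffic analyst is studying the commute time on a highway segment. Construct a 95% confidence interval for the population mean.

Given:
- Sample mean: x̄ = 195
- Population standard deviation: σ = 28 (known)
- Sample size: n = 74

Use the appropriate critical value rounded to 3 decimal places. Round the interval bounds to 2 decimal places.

The population standard deviation σ is known, so use a z-interval (standard normal critical value).

For 95% confidence, z* = 1.96 (from standard normal table)

Standard error: SE = σ/√n = 28/√74 = 3.254934

Margin of error: E = z* × SE = 1.96 × 3.254934 = 6.3797

Z-interval: x̄ ± E = 195 ± 6.3797 = (188.6203, 201.3797)

Rounded to 2 decimal places:

(188.62, 201.38)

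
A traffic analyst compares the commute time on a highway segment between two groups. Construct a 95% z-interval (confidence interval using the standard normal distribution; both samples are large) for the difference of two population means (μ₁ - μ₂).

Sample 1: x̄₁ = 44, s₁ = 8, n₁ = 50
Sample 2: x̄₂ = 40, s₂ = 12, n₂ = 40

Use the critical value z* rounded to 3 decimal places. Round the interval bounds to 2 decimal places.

Both samples are large (n₁ = 50 ≥ 30, n₂ = 40 ≥ 30), so a z-interval for the difference of means applies.

Point estimate: x̄₁ - x̄₂ = 44 - 40 = 4

Standard error: SE = √(s₁²/n₁ + s₂²/n₂)
= √(8²/50 + 12²/40)
= √(1.280000 + 3.600000)
= 2.209072

For 95% confidence, z* = 1.96 (from standard normal table)
Margin of error: E = z* × SE = 1.96 × 2.209072 = 4.3298

Z-interval: (x̄₁ - x̄₂) ± E = 4 ± 4.3298 = (-0.3298, 8.3298)

Rounded to 2 decimal places:

(-0.33, 8.33)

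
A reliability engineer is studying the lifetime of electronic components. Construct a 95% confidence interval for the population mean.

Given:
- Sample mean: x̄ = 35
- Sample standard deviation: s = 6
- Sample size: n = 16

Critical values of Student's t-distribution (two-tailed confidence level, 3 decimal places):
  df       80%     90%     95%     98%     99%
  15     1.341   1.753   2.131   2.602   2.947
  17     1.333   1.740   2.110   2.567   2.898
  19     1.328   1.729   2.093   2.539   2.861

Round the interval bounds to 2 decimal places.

The population standard deviation σ is unknown (only the sample standard deviation s is given), so use a t-interval with df = n - 1 = 16 - 1 = 15.

For 95% confidence with df = 15, t* = 2.131 (from t-table)

Standard error: SE = s/√n = 6/√16 = 1.500000

Margin of error: E = t* × SE = 2.131 × 1.500000 = 3.1965

T-interval: x̄ ± E = 35 ± 3.1965 = (31.8035, 38.1965)

Rounded to 2 decimal places:

(31.80, 38.20)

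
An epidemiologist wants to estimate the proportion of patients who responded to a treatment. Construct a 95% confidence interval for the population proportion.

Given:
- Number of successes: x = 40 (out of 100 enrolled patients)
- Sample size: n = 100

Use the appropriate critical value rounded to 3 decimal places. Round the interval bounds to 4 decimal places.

Sample proportion: p̂ = 40/100 = 0.400000

Check conditions for normal approximation:
  np̂ = 40 ≥ 10 ✓
  n(1-p̂) = 60 ≥ 10 ✓

The sample is large enough, so use a z-interval (normal approximation) for the proportion.

For 95% confidence, z* = 1.96 (from standard normal table)

Standard error: SE = √(p̂(1-p̂)/n) = √(0.400000×0.600000/100) = 0.04898979

Margin of error: E = z* × SE = 1.96 × 0.04898979 = 0.096020

Z-interval: p̂ ± E = 0.400000 ± 0.096020 = (0.303980, 0.496020)

Rounded to 4 decimal places:

(0.3040, 0.4960)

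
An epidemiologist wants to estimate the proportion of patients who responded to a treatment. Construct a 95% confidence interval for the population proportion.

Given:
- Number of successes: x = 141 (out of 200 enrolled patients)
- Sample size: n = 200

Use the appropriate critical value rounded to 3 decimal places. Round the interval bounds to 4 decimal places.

Sample proportion: p̂ = 141/200 = 0.705000

Check conditions for normal approximation:
  np̂ = 141 ≥ 10 ✓
  n(1-p̂) = 59 ≥ 10 ✓

The sample is large enough, so use a z-interval (normal approximation) for the proportion.

For 95% confidence, z* = 1.96 (from standard normal table)

Standard error: SE = √(p̂(1-p̂)/n) = √(0.705000×0.295000/200) = 0.03224709

Margin of error: E = z* × SE = 1.96 × 0.03224709 = 0.063204

Z-interval: p̂ ± E = 0.705000 ± 0.063204 = (0.641796, 0.768204)

Rounded to 4 decimal places:

(0.6418, 0.7682)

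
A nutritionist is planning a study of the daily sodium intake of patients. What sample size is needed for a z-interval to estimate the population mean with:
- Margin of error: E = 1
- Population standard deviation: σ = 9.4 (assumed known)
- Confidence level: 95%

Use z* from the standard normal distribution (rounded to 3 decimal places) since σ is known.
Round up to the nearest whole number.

Using z* since population σ is known (z-interval formula).

For 95% confidence, z* = 1.96 (from standard normal table)

Sample size formula for z-interval: n = (z*σ/E)²

n = (1.96 × 9.4 / 1)²
  = (18.424000)²
  = 339.4438

Round up to the nearest whole number: n = 340

340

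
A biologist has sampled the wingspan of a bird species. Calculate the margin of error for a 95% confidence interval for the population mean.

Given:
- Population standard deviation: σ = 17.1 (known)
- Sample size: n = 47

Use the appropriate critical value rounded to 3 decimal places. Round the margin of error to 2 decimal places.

The population standard deviation σ is known, so use the z-interval margin of error formula.

For 95% confidence, z* = 1.96 (from standard normal table)

Margin of error formula for z-interval: E = z* × σ/√n

E = 1.96 × 17.1/√47
  = 1.96 × 2.494291
  = 4.8888

Rounded to 2 decimal places:

4.89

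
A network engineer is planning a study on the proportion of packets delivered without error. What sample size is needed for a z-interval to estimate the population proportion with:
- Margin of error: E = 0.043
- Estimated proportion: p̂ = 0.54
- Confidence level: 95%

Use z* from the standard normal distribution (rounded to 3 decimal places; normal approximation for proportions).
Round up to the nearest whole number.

Using z* for proportion z-interval (normal approximation).

For 95% confidence, z* = 1.96 (from standard normal table)

Sample size formula for proportion z-interval: n = z*²p̂(1-p̂)/E²

n = 1.96² × 0.54 × 0.46 / 0.043²
  = 3.8416 × 0.2484 / 0.001849
  = 516.0916

Round up to the nearest whole number: n = 517

517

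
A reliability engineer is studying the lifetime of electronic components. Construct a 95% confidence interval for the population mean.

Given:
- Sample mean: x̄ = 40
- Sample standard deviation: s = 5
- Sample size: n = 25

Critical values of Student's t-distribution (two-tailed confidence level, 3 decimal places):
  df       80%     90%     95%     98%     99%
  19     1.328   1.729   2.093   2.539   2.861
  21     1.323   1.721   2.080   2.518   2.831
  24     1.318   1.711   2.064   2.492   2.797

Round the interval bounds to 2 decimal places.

The population standard deviation σ is unknown (only the sample standard deviation s is given), so use a t-interval with df = n - 1 = 25 - 1 = 24.

For 95% confidence with df = 24, t* = 2.064 (from t-table)

Standard error: SE = s/√n = 5/√25 = 1.000000

Margin of error: E = t* × SE = 2.064 × 1.000000 = 2.0640

T-interval: x̄ ± E = 40 ± 2.0640 = (37.9360, 42.0640)

Rounded to 2 decimal places:

(37.94, 42.06)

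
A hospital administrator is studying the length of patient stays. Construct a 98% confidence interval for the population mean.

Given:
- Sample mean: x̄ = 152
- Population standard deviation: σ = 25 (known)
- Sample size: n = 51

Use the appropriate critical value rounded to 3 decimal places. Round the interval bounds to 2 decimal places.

The population standard deviation σ is known, so use a z-interval (standard normal critical value).

For 98% confidence, z* = 2.326 (from standard normal table)

Standard error: SE = σ/√n = 25/√51 = 3.500700

Margin of error: E = z* × SE = 2.326 × 3.500700 = 8.1426

Z-interval: x̄ ± E = 152 ± 8.1426 = (143.8574, 160.1426)

Rounded to 2 decimal places:

(143.86, 160.14)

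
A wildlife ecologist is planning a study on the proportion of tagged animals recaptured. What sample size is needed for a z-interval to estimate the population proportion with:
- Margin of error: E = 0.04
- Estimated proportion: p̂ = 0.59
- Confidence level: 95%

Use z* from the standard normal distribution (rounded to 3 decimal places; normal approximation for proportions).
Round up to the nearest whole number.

Using z* for proportion z-interval (normal approximation).

For 95% confidence, z* = 1.96 (from standard normal table)

Sample size formula for proportion z-interval: n = z*²p̂(1-p̂)/E²

n = 1.96² × 0.59 × 0.41 / 0.04²
  = 3.8416 × 0.2419 / 0.0016
  = 580.8019

Round up to the nearest whole number: n = 581

581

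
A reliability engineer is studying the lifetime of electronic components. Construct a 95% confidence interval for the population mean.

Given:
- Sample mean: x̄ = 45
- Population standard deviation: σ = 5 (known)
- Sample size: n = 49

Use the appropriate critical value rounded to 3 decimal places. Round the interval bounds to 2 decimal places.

The population standard deviation σ is known, so use a z-interval (standard normal critical value).

For 95% confidence, z* = 1.96 (from standard normal table)

Standard error: SE = σ/√n = 5/√49 = 0.714286

Margin of error: E = z* × SE = 1.96 × 0.714286 = 1.4000

Z-interval: x̄ ± E = 45 ± 1.4000 = (43.6000, 46.4000)

Rounded to 2 decimal places:

(43.60, 46.40)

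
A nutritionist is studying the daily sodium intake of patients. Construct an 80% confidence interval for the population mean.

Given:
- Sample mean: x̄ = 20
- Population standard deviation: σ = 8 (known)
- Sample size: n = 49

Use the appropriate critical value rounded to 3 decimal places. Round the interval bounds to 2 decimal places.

The population standard deviation σ is known, so use a z-interval (standard normal critical value).

For 80% confidence, z* = 1.282 (from standard normal table)

Standard error: SE = σ/√n = 8/√49 = 1.142857

Margin of error: E = z* × SE = 1.282 × 1.142857 = 1.4651

Z-interval: x̄ ± E = 20 ± 1.4651 = (18.5349, 21.4651)

Rounded to 2 decimal places:

(18.53, 21.47)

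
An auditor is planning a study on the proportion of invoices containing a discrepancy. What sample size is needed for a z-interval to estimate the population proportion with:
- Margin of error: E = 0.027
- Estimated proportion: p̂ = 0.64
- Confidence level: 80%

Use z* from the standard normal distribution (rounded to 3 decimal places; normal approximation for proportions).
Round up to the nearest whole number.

Using z* for proportion z-interval (normal approximation).

For 80% confidence, z* = 1.282 (from standard normal table)

Sample size formula for proportion z-interval: n = z*²p̂(1-p̂)/E²

n = 1.282² × 0.64 × 0.36 / 0.027²
  = 1.643524 × 0.2304 / 0.000729
  = 519.4347

Round up to the nearest whole number: n = 520

520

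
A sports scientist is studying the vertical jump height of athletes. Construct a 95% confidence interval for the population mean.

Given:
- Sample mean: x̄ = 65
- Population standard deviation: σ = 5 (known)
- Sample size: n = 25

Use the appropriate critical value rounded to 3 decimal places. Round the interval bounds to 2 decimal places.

The population standard deviation σ is known, so use a z-interval (standard normal critical value).

For 95% confidence, z* = 1.96 (from standard normal table)

Standard error: SE = σ/√n = 5/√25 = 1.000000

Margin of error: E = z* × SE = 1.96 × 1.000000 = 1.9600

Z-interval: x̄ ± E = 65 ± 1.9600 = (63.0400, 66.9600)

Rounded to 2 decimal places:

(63.04, 66.96)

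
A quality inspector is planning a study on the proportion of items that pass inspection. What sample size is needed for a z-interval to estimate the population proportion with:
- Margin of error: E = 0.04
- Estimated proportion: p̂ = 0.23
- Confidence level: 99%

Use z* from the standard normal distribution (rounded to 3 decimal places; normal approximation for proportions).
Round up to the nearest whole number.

Using z* for proportion z-interval (normal approximation).

For 99% confidence, z* = 2.576 (from standard normal table)

Sample size formula for proportion z-interval: n = z*²p̂(1-p̂)/E²

n = 2.576² × 0.23 × 0.77 / 0.04²
  = 6.635776 × 0.1771 / 0.0016
  = 734.4975

Round up to the nearest whole number: n = 735

735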